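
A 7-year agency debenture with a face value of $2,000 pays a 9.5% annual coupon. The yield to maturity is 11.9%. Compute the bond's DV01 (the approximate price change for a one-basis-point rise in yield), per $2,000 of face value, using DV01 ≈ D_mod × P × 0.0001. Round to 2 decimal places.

$0.85

Periodic yield y = 0.119.
  t   CF        PV=CF/(1+0.119)^t    t·PV
  1       190.00       169.7945       169.7945
  2       190.00       151.7377       303.4754
  3       190.00       135.6011       406.8034
  4       190.00       121.1806       484.7226
  5       190.00       108.2937       541.4685
  6       190.00        96.7772       580.6632
  7     2,190.00       996.8585     6,978.0094
  Σ                  1,780.2433     9,464.9369
P = 1,780.2433; D_Mac = 5.31665 yrs; D_mod = 4.75125 yrs.
DV01 ≈ 4.75125 × 1,780.2433 × 0.0001 = 0.845839.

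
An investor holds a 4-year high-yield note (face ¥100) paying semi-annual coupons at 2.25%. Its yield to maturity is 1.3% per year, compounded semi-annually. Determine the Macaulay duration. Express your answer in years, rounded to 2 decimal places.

Periodic yield y = 0.0065. Discount each cash flow and weight by its period:
  t   CF        PV=CF/(1+0.0065)^t    t·PV
  1        1.125         1.1177         1.1177
  2        1.125         1.1105         2.2210
  3        1.125         1.1033         3.3100
  4        1.125         1.0962         4.3849
  5        1.125         1.0891         5.4457
  6        1.125         1.0821         6.4926
  7        1.125         1.0751         7.5258
  8      101.125        96.0170       768.1363
  Σ                    103.6912       798.6341
Price P = Σ PV = 103.6912.
Macaulay duration = Σ(t·PV) / P = 798.6341 / 103.6912 = 7.70204 half-year periods.
In years: 7.70204 / 2 = 3.85102 years.

3.85 years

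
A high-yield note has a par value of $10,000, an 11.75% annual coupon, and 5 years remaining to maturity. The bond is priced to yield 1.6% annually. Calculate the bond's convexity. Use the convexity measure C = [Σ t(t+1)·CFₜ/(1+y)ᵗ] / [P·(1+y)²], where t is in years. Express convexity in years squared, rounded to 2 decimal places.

23.13

With y = 0.016:
  t   CF        PV=CF/(1+0.016)^t    t·PV        t(t+1)·PV
  1     1,175.00     1,156.4961     1,156.4961       2,312.9921
  2     1,175.00     1,138.2835     2,276.5671       6,829.7012
  3     1,175.00     1,120.3578     3,361.0734      13,444.2936
  4     1,175.00     1,102.7144     4,410.8575      22,054.2874
  5    11,175.00    10,322.3598    51,611.7989     309,670.7934
  Σ                 14,840.2115    62,816.7929     354,312.0677
P = 14,840.2115.
Convexity = Σ t(t+1)·PV / [P·(1+y)²] = 354,312.0677 / (14,840.2115 × 1.032256) = 23.12908.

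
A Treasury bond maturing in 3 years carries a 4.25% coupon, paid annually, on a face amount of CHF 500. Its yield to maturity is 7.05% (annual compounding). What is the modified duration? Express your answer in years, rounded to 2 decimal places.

Periodic yield y = 0.0705. First find Macaulay duration:
  t   CF        PV=CF/(1+0.0705)^t    t·PV
  1        21.25        19.8505        19.8505
  2        21.25        18.5432        37.0865
  3       521.25       424.8993     1,274.6980
  Σ                    463.2931     1,331.6350
P = 463.2931; Macaulay duration = 1,331.6350 / 463.2931 = 2.87428 years.
Modified duration = D_Mac / (1 + y) = 2.87428 / 1.0705 = 2.68499 years.

2.68 years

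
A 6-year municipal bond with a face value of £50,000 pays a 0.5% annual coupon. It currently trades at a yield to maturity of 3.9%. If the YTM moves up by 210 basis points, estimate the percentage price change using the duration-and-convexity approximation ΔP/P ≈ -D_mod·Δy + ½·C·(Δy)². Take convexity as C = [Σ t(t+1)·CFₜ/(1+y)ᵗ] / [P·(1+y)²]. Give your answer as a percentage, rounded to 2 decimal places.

-11.12%

With y = 0.039:
  t   CF        PV=CF/(1+0.039)^t    t·PV        t(t+1)·PV
  1       250.00       240.6160       240.6160         481.2320
  2       250.00       231.5842       463.1684       1,389.5052
  3       250.00       222.8914       668.6743       2,674.6971
  4       250.00       214.5250       858.0998       4,290.4991
  5       250.00       206.4725     1,032.3626       6,194.1758
  6    50,250.00    39,943.1932   239,659.1591   1,677,614.1136
  Σ                 41,059.2823   242,922.0802   1,692,644.2227
P = 41,059.2823; D_Mac = 5.91637 yrs; D_mod = 5.69430 yrs; C = 38.18768.
Duration effect: -5.69430 × (+0.021) = -0.119580
Convexity effect: 0.5 × 38.18768 × (0.021)² = +0.0084204
ΔP/P ≈ -0.119580 + 0.0084204 = -0.111160 = -11.1160%.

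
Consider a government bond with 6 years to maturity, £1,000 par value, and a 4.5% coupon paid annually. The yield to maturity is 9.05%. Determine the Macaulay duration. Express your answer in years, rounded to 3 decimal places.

Periodic yield y = 0.0905. Discount each cash flow and weight by its year:
  t   CF        PV=CF/(1+0.0905)^t    t·PV
  1        45.00        41.2655        41.2655
  2        45.00        37.8409        75.6818
  3        45.00        34.7005       104.1014
  4        45.00        31.8207       127.2828
  5        45.00        29.1799       145.8996
  6     1,045.00       621.3872     3,728.3229
  Σ                    796.1946     4,222.5540
Price P = Σ PV = 796.1946.
Macaulay duration = Σ(t·PV) / P = 4,222.5540 / 796.1946 = 5.30342 years.

5.303 years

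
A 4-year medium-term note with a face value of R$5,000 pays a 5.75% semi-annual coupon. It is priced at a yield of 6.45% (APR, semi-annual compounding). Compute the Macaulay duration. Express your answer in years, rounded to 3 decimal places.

Periodic yield y = 0.03225. Discount each cash flow and weight by its period:
  t   CF        PV=CF/(1+0.03225)^t    t·PV
  1       143.75       139.2589       139.2589
  2       143.75       134.9081       269.8162
  3       143.75       130.6933       392.0798
  4       143.75       126.6101       506.4403
  5       143.75       122.6545       613.2724
  6       143.75       118.8225       712.9347
  7       143.75       115.1101       805.7710
  8     5,143.75     3,990.2556    31,922.0451
  Σ                  4,878.3131    35,361.6185
Price P = Σ PV = 4,878.3131.
Macaulay duration = Σ(t·PV) / P = 35,361.6185 / 4,878.3131 = 7.24874 half-year periods.
In years: 7.24874 / 2 = 3.62437 years.

3.624 years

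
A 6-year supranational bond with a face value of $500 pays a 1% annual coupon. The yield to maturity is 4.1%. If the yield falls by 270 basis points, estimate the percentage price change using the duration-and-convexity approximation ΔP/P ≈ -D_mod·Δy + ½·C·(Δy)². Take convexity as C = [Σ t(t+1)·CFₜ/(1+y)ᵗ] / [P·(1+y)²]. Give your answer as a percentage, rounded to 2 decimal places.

+16.50%

With y = 0.041:
  t   CF        PV=CF/(1+0.041)^t    t·PV        t(t+1)·PV
  1         5.00         4.8031         4.8031           9.6061
  2         5.00         4.6139         9.2278          27.6834
  3         5.00         4.4322        13.2966          53.1862
  4         5.00         4.2576        17.0305          85.1524
  5         5.00         4.0899        20.4497         122.6980
  6       505.00       396.8140     2,380.8841      16,666.1886
  Σ                    419.0107     2,445.6917      16,964.5148
P = 419.0107; D_Mac = 5.83682 yrs; D_mod = 5.60694 yrs; C = 37.36069.
Duration effect: -5.60694 × (-0.027) = +0.151387
Convexity effect: 0.5 × 37.36069 × (-0.027)² = +0.0136180
ΔP/P ≈ +0.151387 + 0.0136180 = +0.165005 = +16.5005%.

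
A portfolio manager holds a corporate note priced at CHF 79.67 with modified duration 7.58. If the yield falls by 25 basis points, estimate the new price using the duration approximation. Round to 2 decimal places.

CHF 81.18

Duration approximation: ΔP/P ≈ -D_mod · Δy = -7.58 × (-0.0025) = +0.018950.
New price ≈ 79.67 × (1 + 0.018950) = 81.1797465.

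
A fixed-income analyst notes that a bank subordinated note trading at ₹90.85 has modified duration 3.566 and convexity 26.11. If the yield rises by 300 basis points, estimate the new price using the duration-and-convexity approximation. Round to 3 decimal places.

₹82.198

Duration effect: -D_mod·Δy = -3.566 × (+0.03) = -0.106980
Convexity effect: ½·C·(Δy)² = 0.5 × 26.11 × (0.03)² = +0.0117495
ΔP/P ≈ -0.106980 + 0.0117495 = -0.0952305
New price ≈ 90.85 × (1 - 0.0952305) = 82.198309075.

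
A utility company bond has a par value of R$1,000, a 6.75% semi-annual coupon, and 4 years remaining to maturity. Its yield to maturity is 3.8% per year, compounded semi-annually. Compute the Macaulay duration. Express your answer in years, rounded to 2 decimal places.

3.60 years

Periodic yield y = 0.019. Discount each cash flow and weight by its period:
  t   CF        PV=CF/(1+0.019)^t    t·PV
  1        33.75        33.1207        33.1207
  2        33.75        32.5031        65.0063
  3        33.75        31.8971        95.6913
  4        33.75        31.3024       125.2094
  5        33.75        30.7187       153.5935
  6        33.75        30.1459       180.8756
  7        33.75        29.5838       207.0869
  8     1,033.75       889.2463     7,113.9701
  Σ                  1,108.5180     7,974.5538
Price P = Σ PV = 1,108.5180.
Macaulay duration = Σ(t·PV) / P = 7,974.5538 / 1,108.5180 = 7.19389 half-year periods.
In years: 7.19389 / 2 = 3.59694 years.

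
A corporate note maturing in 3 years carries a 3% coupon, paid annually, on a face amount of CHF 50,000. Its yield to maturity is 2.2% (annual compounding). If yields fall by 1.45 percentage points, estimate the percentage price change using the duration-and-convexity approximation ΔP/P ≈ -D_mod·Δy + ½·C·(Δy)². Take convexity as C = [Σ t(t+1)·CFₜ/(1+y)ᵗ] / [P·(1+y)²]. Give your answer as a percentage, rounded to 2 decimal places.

+4.25%

With y = 0.022:
  t   CF        PV=CF/(1+0.022)^t    t·PV        t(t+1)·PV
  1     1,500.00     1,467.7104     1,467.7104       2,935.4207
  2     1,500.00     1,436.1158     2,872.2316       8,616.6949
  3    51,500.00    48,245.2478   144,735.7435     578,942.9739
  Σ                 51,149.0740   149,075.6855     590,495.0896
P = 51,149.0740; D_Mac = 2.91453 yrs; D_mod = 2.85179 yrs; C = 11.05291.
Duration effect: -2.85179 × (-0.0145) = +0.041351
Convexity effect: 0.5 × 11.05291 × (-0.0145)² = +0.0011619
ΔP/P ≈ +0.041351 + 0.0011619 = +0.042513 = +4.2513%.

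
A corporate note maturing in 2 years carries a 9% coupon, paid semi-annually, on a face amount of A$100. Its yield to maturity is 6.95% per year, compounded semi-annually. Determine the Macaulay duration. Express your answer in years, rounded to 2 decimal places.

Periodic yield y = 0.03475. Discount each cash flow and weight by its period:
  t   CF        PV=CF/(1+0.03475)^t    t·PV
  1         4.50         4.3489         4.3489
  2         4.50         4.2028         8.4057
  3         4.50         4.0617        12.1851
  4       104.50        91.1538       364.6150
  Σ                    103.7671       389.5546
Price P = Σ PV = 103.7671.
Macaulay duration = Σ(t·PV) / P = 389.5546 / 103.7671 = 3.75412 half-year periods.
In years: 3.75412 / 2 = 1.87706 years.

1.88 years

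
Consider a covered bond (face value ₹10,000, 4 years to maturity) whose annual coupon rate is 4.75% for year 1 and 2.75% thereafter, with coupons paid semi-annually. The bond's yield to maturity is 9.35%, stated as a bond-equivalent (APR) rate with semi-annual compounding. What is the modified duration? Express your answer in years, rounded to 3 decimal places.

3.549 years

Periodic yield y = 0.04675. First find Macaulay duration:
  t   CF        PV=CF/(1+0.04675)^t    t·PV
  1       237.50       226.8928       226.8928
  2       237.50       216.7593       433.5185
  3       137.50       119.8875       359.6624
  4       137.50       114.5330       458.1322
  5       137.50       109.4178       547.0888
  6       137.50       104.5309       627.1857
  7       137.50        99.8624       699.0367
  8    10,137.50     7,033.7530    56,270.0237
  Σ                  8,025.6366    59,621.5407
P = 8,025.6366; Macaulay duration = 59,621.5407 / 8,025.6366 = 7.42889 half-year periods = 3.71444 years.
Modified duration = D_Mac / (1 + y) = 3.71444 / 1.04675 = 3.54855 years.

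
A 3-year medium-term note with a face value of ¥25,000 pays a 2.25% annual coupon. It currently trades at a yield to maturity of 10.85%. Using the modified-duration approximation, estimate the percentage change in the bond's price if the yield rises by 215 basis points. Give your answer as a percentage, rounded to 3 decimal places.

-5.674%

Periodic yield y = 0.1085. Modified duration first:
  t   CF        PV=CF/(1+0.1085)^t    t·PV
  1       562.50       507.4425       507.4425
  2       562.50       457.7740       915.5480
  3    25,562.50    18,767.0596    56,301.1788
  Σ                 19,732.2761    57,724.1693
P = 19,732.2761; D_Mac = 2.92537 yrs; D_mod = 2.92537/(1+0.1085) = 2.63903 yrs.
ΔP/P ≈ -D_mod · Δy = -2.63903 × (+0.0215) = -0.056739 = -5.6739%.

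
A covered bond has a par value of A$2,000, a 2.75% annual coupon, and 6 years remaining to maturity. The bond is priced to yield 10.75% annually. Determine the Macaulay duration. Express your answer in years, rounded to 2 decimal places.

5.50 years

Periodic yield y = 0.1075. Discount each cash flow and weight by its year:
  t   CF        PV=CF/(1+0.1075)^t    t·PV
  1        55.00        49.6614        49.6614
  2        55.00        44.8410        89.6820
  3        55.00        40.4885       121.4654
  4        55.00        36.5584       146.2338
  5        55.00        33.0099       165.0494
  6     2,055.00     1,113.6518     6,681.9107
  Σ                  1,318.2110     7,254.0027
Price P = Σ PV = 1,318.2110.
Macaulay duration = Σ(t·PV) / P = 7,254.0027 / 1,318.2110 = 5.50291 years.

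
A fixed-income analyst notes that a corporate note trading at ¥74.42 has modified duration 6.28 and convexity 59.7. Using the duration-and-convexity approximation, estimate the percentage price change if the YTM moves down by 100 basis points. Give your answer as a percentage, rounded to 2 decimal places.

+6.58%

Duration effect: -D_mod·Δy = -6.28 × (-0.01) = +0.062800
Convexity effect: ½·C·(Δy)² = 0.5 × 59.7 × (-0.01)² = +0.0029850
ΔP/P ≈ +0.062800 + 0.0029850 = +0.065785
= +6.5785%.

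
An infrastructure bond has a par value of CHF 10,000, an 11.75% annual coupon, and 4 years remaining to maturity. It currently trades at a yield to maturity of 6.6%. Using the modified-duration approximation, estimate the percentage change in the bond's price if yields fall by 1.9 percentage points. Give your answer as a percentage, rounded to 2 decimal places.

Periodic yield y = 0.066. Modified duration first:
  t   CF        PV=CF/(1+0.066)^t    t·PV
  1     1,175.00     1,102.2514     1,102.2514
  2     1,175.00     1,034.0069     2,068.0139
  3     1,175.00       969.9878     2,909.9633
  4    11,175.00     8,654.0363    34,616.1452
  Σ                 11,760.2824    40,696.3738
P = 11,760.2824; D_Mac = 3.46049 yrs; D_mod = 3.46049/(1+0.066) = 3.24624 yrs.
ΔP/P ≈ -D_mod · Δy = -3.24624 × (-0.019) = +0.061679 = +6.1679%.

+6.17%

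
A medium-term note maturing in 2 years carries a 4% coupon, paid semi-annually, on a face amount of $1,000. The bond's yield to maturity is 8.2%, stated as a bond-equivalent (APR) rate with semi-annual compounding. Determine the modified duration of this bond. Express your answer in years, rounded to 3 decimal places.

Periodic yield y = 0.041. First find Macaulay duration:
  t   CF        PV=CF/(1+0.041)^t    t·PV
  1        20.00        19.2123        19.2123
  2        20.00        18.4556        36.9112
  3        20.00        17.7287        53.1862
  4     1,020.00       868.5549     3,474.2194
  Σ                    923.9515     3,583.5292
P = 923.9515; Macaulay duration = 3,583.5292 / 923.9515 = 3.87848 half-year periods = 1.93924 years.
Modified duration = D_Mac / (1 + y) = 1.93924 / 1.041 = 1.86286 years.

1.863 years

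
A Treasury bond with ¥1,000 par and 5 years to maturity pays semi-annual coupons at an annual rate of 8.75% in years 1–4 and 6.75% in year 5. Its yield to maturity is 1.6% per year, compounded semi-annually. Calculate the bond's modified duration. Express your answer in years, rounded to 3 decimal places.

Periodic yield y = 0.008. First find Macaulay duration:
  t   CF        PV=CF/(1+0.008)^t    t·PV
  1        43.75        43.4028        43.4028
  2        43.75        43.0583        86.1166
  3        43.75        42.7166       128.1497
  4        43.75        42.3776       169.5102
  5        43.75        42.0412       210.2061
  6        43.75        41.7076       250.2454
  7        43.75        41.3766       289.6359
  8        43.75        41.0482       328.3854
  9        33.75        31.4144       282.7297
  10    1,033.75       954.5753     9,545.7532
  Σ                  1,323.7185    11,334.1351
P = 1,323.7185; Macaulay duration = 11,334.1351 / 1,323.7185 = 8.56235 half-year periods = 4.28117 years.
Modified duration = D_Mac / (1 + y) = 4.28117 / 1.008 = 4.24720 years.

4.247 years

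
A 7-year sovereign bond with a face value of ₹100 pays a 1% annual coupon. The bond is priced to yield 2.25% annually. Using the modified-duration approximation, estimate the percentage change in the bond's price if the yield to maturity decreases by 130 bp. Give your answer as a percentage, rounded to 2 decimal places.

+8.63%

Periodic yield y = 0.0225. Modified duration first:
  t   CF        PV=CF/(1+0.0225)^t    t·PV
  1         1.00         0.9780         0.9780
  2         1.00         0.9565         1.9129
  3         1.00         0.9354         2.8063
  4         1.00         0.9148         3.6594
  5         1.00         0.8947         4.4736
  6         1.00         0.8750         5.2501
  7       101.00        86.4327       605.0290
  Σ                     91.9872       624.1093
P = 91.9872; D_Mac = 6.78474 yrs; D_mod = 6.78474/(1+0.0225) = 6.63544 yrs.
ΔP/P ≈ -D_mod · Δy = -6.63544 × (-0.013) = +0.086261 = +8.6261%.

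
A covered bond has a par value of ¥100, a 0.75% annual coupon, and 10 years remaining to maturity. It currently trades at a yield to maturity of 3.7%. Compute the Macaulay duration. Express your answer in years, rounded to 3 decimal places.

Periodic yield y = 0.037. Discount each cash flow and weight by its year:
  t   CF        PV=CF/(1+0.037)^t    t·PV
  1         0.75         0.7232         0.7232
  2         0.75         0.6974         1.3949
  3         0.75         0.6726         2.0177
  4         0.75         0.6486         2.5942
  5         0.75         0.6254         3.1271
  6         0.75         0.6031         3.6186
  7         0.75         0.5816         4.0711
  8         0.75         0.5608         4.4866
  9         0.75         0.5408         4.8674
  10      100.75        70.0580       700.5796
  Σ                     75.7115       727.4803
Price P = Σ PV = 75.7115.
Macaulay duration = Σ(t·PV) / P = 727.4803 / 75.7115 = 9.60859 years.

9.609 years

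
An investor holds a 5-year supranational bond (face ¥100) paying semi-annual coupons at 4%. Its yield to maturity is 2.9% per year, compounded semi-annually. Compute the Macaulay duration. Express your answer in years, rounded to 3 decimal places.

4.594 years

Periodic yield y = 0.0145. Discount each cash flow and weight by its period:
  t   CF        PV=CF/(1+0.0145)^t    t·PV
  1         2.00         1.9714         1.9714
  2         2.00         1.9432         3.8865
  3         2.00         1.9155         5.7464
  4         2.00         1.8881         7.5523
  5         2.00         1.8611         9.3055
  6         2.00         1.8345        11.0070
  7         2.00         1.8083        12.6580
  8         2.00         1.7824        14.2595
  9         2.00         1.7570        15.8126
  10      102.00        88.3242       883.2419
  Σ                    105.0857       965.4411
Price P = Σ PV = 105.0857.
Macaulay duration = Σ(t·PV) / P = 965.4411 / 105.0857 = 9.18718 half-year periods.
In years: 9.18718 / 2 = 4.59359 years.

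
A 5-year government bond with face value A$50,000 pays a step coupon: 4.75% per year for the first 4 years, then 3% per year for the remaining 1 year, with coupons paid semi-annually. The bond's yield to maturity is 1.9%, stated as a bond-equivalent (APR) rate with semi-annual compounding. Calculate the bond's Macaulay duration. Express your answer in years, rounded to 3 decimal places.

4.542 years

Periodic yield y = 0.0095. Discount each cash flow and weight by its period:
  t   CF        PV=CF/(1+0.0095)^t    t·PV
  1     1,187.50     1,176.3249     1,176.3249
  2     1,187.50     1,165.2550     2,330.5100
  3     1,187.50     1,154.2892     3,462.8677
  4     1,187.50     1,143.4267     4,573.7068
  5     1,187.50     1,132.6664     5,663.3318
  6     1,187.50     1,122.0073     6,732.0437
  7     1,187.50     1,111.4485     7,780.1397
  8     1,187.50     1,100.9891     8,807.9131
  9       750.00       688.8178     6,199.3601
  10   50,750.00    46,171.3756   461,713.7560
  Σ                 55,966.6005   508,439.9537
Price P = Σ PV = 55,966.6005.
Macaulay duration = Σ(t·PV) / P = 508,439.9537 / 55,966.6005 = 9.08470 half-year periods.
In years: 9.08470 / 2 = 4.54235 years.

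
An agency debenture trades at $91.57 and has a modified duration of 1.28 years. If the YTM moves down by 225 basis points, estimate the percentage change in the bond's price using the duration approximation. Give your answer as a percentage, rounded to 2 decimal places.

Duration approximation: ΔP/P ≈ -D_mod · Δy = -1.28 × (-0.0225) = +0.028800.
As a percentage: +2.8800%.

+2.88%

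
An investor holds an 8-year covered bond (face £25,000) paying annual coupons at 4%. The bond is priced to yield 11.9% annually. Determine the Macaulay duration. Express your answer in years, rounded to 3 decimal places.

Periodic yield y = 0.119. Discount each cash flow and weight by its year:
  t   CF        PV=CF/(1+0.119)^t    t·PV
  1     1,000.00       893.6550       893.6550
  2     1,000.00       798.6193     1,597.2387
  3     1,000.00       713.6902     2,141.0706
  4     1,000.00       637.7929     2,551.1714
  5     1,000.00       569.9668     2,849.8341
  6     1,000.00       509.3537     3,056.1223
  7     1,000.00       455.1865     3,186.3057
  8    26,000.00    10,576.2731    84,610.1846
  Σ                 15,154.5376   100,885.5825
Price P = Σ PV = 15,154.5376.
Macaulay duration = Σ(t·PV) / P = 100,885.5825 / 15,154.5376 = 6.65712 years.

6.657 years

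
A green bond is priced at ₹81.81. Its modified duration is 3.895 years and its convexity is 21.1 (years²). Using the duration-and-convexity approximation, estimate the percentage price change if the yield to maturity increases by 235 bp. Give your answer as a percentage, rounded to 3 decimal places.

Duration effect: -D_mod·Δy = -3.895 × (+0.0235) = -0.0915325
Convexity effect: ½·C·(Δy)² = 0.5 × 21.1 × (0.0235)² = +0.0058262375
ΔP/P ≈ -0.0915325 + 0.0058262375 = -0.0857062625
= -8.57062625%.

-8.571%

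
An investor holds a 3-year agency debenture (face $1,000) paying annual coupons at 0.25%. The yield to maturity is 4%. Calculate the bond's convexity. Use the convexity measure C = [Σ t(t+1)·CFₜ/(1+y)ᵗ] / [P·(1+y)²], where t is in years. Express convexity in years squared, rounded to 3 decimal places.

With y = 0.04:
  t   CF        PV=CF/(1+0.04)^t    t·PV        t(t+1)·PV
  1         2.50         2.4038         2.4038           4.8077
  2         2.50         2.3114         4.6228          13.8683
  3     1,002.50       891.2188     2,673.6565      10,694.6262
  Σ                    895.9341     2,680.6832      10,713.3022
P = 895.9341.
Convexity = Σ t(t+1)·PV / [P·(1+y)²] = 10,713.3022 / (895.9341 × 1.081600) = 11.05556.

11.056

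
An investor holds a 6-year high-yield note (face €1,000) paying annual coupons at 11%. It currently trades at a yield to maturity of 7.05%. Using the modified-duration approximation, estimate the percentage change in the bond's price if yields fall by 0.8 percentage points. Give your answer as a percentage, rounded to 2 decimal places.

Periodic yield y = 0.0705. Modified duration first:
  t   CF        PV=CF/(1+0.0705)^t    t·PV
  1       110.00       102.7557       102.7557
  2       110.00        95.9885       191.9771
  3       110.00        89.6670       269.0010
  4       110.00        83.7618       335.0472
  5       110.00        78.2455       391.2275
  6     1,110.00       737.5695     4,425.4170
  Σ                  1,187.9880     5,715.4255
P = 1,187.9880; D_Mac = 4.81101 yrs; D_mod = 4.81101/(1+0.0705) = 4.49417 yrs.
ΔP/P ≈ -D_mod · Δy = -4.49417 × (-0.008) = +0.035953 = +3.5953%.

+3.60%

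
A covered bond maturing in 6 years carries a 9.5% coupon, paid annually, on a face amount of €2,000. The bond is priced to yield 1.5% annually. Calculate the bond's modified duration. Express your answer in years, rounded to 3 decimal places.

Periodic yield y = 0.015. First find Macaulay duration:
  t   CF        PV=CF/(1+0.015)^t    t·PV
  1       190.00       187.1921       187.1921
  2       190.00       184.4257       368.8515
  3       190.00       181.7002       545.1007
  4       190.00       179.0150       716.0600
  5       190.00       176.3695       881.8473
  6     2,190.00     2,002.8474    12,017.0844
  Σ                  2,911.5499    14,716.1360
P = 2,911.5499; Macaulay duration = 14,716.1360 / 2,911.5499 = 5.05440 years.
Modified duration = D_Mac / (1 + y) = 5.05440 / 1.015 = 4.97970 years.

4.980 years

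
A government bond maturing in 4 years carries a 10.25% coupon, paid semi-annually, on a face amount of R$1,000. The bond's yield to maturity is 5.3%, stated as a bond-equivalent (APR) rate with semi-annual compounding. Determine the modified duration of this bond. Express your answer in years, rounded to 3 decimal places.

3.347 years

Periodic yield y = 0.0265. First find Macaulay duration:
  t   CF        PV=CF/(1+0.0265)^t    t·PV
  1        51.25        49.9269        49.9269
  2        51.25        48.6380        97.2761
  3        51.25        47.3824       142.1472
  4        51.25        46.1592       184.6367
  5        51.25        44.9675       224.8377
  6        51.25        43.8067       262.8400
  7        51.25        42.6758       298.7303
  8     1,051.25       852.7748     6,822.1987
  Σ                  1,176.3313     8,082.5935
P = 1,176.3313; Macaulay duration = 8,082.5935 / 1,176.3313 = 6.87102 half-year periods = 3.43551 years.
Modified duration = D_Mac / (1 + y) = 3.43551 / 1.0265 = 3.34682 years.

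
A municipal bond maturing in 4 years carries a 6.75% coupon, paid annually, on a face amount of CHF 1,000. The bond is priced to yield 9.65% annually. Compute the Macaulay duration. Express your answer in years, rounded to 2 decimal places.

3.62 years

Periodic yield y = 0.0965. Discount each cash flow and weight by its year:
  t   CF        PV=CF/(1+0.0965)^t    t·PV
  1        67.50        61.5595        61.5595
  2        67.50        56.1418       112.2836
  3        67.50        51.2009       153.6028
  4     1,067.50       738.4708     2,953.8833
  Σ                    907.3731     3,281.3292
Price P = Σ PV = 907.3731.
Macaulay duration = Σ(t·PV) / P = 3,281.3292 / 907.3731 = 3.61630 years.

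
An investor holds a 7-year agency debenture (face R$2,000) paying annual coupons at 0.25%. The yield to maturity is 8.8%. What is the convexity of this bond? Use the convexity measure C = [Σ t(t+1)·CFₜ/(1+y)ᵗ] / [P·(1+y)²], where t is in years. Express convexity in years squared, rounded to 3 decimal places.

46.647

With y = 0.088:
  t   CF        PV=CF/(1+0.088)^t    t·PV        t(t+1)·PV
  1         5.00         4.5956         4.5956           9.1912
  2         5.00         4.2239         8.4478          25.3433
  3         5.00         3.8822        11.6467          46.5870
  4         5.00         3.5682        14.2730          71.3649
  5         5.00         3.2796        16.3982          98.3891
  6         5.00         3.0144        18.0862         126.6036
  7     2,005.00     1,110.9950     7,776.9651      62,215.7207
  Σ                  1,133.5590     7,850.4126      62,593.1997
P = 1,133.5590.
Convexity = Σ t(t+1)·PV / [P·(1+y)²] = 62,593.1997 / (1,133.5590 × 1.183744) = 46.64716.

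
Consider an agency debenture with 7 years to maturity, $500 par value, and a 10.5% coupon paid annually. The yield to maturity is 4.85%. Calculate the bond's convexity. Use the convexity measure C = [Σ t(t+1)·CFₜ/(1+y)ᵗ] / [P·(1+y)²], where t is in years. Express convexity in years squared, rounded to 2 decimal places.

36.85

With y = 0.0485:
  t   CF        PV=CF/(1+0.0485)^t    t·PV        t(t+1)·PV
  1        52.50        50.0715        50.0715         100.1431
  2        52.50        47.7554        95.5108         286.5324
  3        52.50        45.5464       136.6392         546.5567
  4        52.50        43.4396       173.7583         868.7915
  5        52.50        41.4302       207.1510       1,242.9063
  6        52.50        39.5138       237.0827       1,659.5792
  7       552.50       396.6005     2,776.2034      22,209.6270
  Σ                    664.3574     3,676.4170      26,914.1362
P = 664.3574.
Convexity = Σ t(t+1)·PV / [P·(1+y)²] = 26,914.1362 / (664.3574 × 1.099352) = 36.85037.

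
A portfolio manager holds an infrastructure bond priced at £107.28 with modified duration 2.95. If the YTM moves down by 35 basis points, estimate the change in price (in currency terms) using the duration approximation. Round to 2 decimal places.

+£1.11

Duration approximation: ΔP/P ≈ -D_mod · Δy = -2.95 × (-0.0035) = +0.010325.
ΔP ≈ 107.28 × (+0.010325) = +1.107666.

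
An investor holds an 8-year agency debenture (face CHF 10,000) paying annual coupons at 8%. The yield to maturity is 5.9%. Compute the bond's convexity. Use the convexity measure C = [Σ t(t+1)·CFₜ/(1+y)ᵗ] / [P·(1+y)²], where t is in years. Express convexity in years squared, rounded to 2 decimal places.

46.52

With y = 0.059:
  t   CF        PV=CF/(1+0.059)^t    t·PV        t(t+1)·PV
  1       800.00       755.4297       755.4297       1,510.8593
  2       800.00       713.3424     1,426.6849       4,280.0547
  3       800.00       673.6000     2,020.8001       8,083.2005
  4       800.00       636.0718     2,544.2872      12,721.4361
  5       800.00       600.6344     3,003.1719      18,019.0314
  6       800.00       567.1713     3,403.0276      23,821.1935
  7       800.00       535.5725     3,749.0075      29,992.0598
  8    10,800.00     6,827.4114    54,619.2914     491,573.6227
  Σ                 11,309.2335    71,521.7003     590,001.4580
P = 11,309.2335.
Convexity = Σ t(t+1)·PV / [P·(1+y)²] = 590,001.4580 / (11,309.2335 × 1.121481) = 46.51875.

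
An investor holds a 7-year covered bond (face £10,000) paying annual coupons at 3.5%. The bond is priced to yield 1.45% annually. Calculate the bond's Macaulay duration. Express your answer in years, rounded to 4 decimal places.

Periodic yield y = 0.0145. Discount each cash flow and weight by its year:
  t   CF        PV=CF/(1+0.0145)^t    t·PV
  1       350.00       344.9975       344.9975
  2       350.00       340.0666       680.1331
  3       350.00       335.2061     1,005.6182
  4       350.00       330.4151     1,321.6603
  5       350.00       325.6925     1,628.4626
  6       350.00       321.0375     1,926.2249
  7    10,350.00     9,357.8481    65,504.9365
  Σ                 11,355.2633    72,412.0332
Price P = Σ PV = 11,355.2633.
Macaulay duration = Σ(t·PV) / P = 72,412.0332 / 11,355.2633 = 6.37696 years.

6.3770 years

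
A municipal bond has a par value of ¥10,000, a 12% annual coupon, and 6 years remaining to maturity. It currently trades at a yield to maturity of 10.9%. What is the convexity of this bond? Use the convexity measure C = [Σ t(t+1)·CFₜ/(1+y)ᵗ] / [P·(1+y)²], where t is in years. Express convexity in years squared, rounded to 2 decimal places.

23.99

With y = 0.109:
  t   CF        PV=CF/(1+0.109)^t    t·PV        t(t+1)·PV
  1     1,200.00     1,082.0559     1,082.0559       2,164.1118
  2     1,200.00       975.7042     1,951.4083       5,854.2249
  3     1,200.00       879.8054     2,639.4161      10,557.6644
  4     1,200.00       793.3322     3,173.3287      15,866.6433
  5     1,200.00       715.3581     3,576.7906      21,460.7438
  6    11,200.00     6,020.4471    36,122.6827     252,858.7788
  Σ                 10,466.7028    48,545.6823     308,762.1670
P = 10,466.7028.
Convexity = Σ t(t+1)·PV / [P·(1+y)²] = 308,762.1670 / (10,466.7028 × 1.229881) = 23.98563.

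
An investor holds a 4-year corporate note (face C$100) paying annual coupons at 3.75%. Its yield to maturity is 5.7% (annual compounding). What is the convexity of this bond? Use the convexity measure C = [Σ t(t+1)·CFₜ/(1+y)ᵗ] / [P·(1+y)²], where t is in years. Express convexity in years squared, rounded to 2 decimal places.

16.59

With y = 0.057:
  t   CF        PV=CF/(1+0.057)^t    t·PV        t(t+1)·PV
  1         3.75         3.5478         3.5478           7.0956
  2         3.75         3.3565         6.7129          20.1388
  3         3.75         3.1755         9.5264          38.1055
  4       103.75        83.1167       332.4667       1,662.3335
  Σ                     93.1964       352.2538       1,727.6733
P = 93.1964.
Convexity = Σ t(t+1)·PV / [P·(1+y)²] = 1,727.6733 / (93.1964 × 1.117249) = 16.59253.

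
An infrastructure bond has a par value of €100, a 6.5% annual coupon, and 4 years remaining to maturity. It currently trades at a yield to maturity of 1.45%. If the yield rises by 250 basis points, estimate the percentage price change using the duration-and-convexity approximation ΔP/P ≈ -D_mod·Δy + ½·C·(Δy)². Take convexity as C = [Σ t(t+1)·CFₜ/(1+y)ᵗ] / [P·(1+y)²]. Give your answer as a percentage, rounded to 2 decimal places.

-8.53%

With y = 0.0145:
  t   CF        PV=CF/(1+0.0145)^t    t·PV        t(t+1)·PV
  1         6.50         6.4071         6.4071          12.8142
  2         6.50         6.3155        12.6310          37.8931
  3         6.50         6.2253        18.6758          74.7031
  4       106.50       100.5406       402.1623       2,010.8117
  Σ                    119.4885       439.8762       2,136.2221
P = 119.4885; D_Mac = 3.68133 yrs; D_mod = 3.62871 yrs; C = 17.37066.
Duration effect: -3.62871 × (+0.025) = -0.090718
Convexity effect: 0.5 × 17.37066 × (0.025)² = +0.0054283
ΔP/P ≈ -0.090718 + 0.0054283 = -0.085289 = -8.5289%.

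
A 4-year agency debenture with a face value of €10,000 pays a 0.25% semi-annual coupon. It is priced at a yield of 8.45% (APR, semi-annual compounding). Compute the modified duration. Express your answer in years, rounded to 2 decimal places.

Periodic yield y = 0.04225. First find Macaulay duration:
  t   CF        PV=CF/(1+0.04225)^t    t·PV
  1        12.50        11.9933        11.9933
  2        12.50        11.5071        23.0142
  3        12.50        11.0406        33.1219
  4        12.50        10.5931        42.3723
  5        12.50        10.1637        50.8183
  6        12.50         9.7517        58.5100
  7        12.50         9.3564        65.4945
  8    10,012.50     7,190.6359    57,525.0872
  Σ                  7,265.0417    57,810.4118
P = 7,265.0417; Macaulay duration = 57,810.4118 / 7,265.0417 = 7.95734 half-year periods = 3.97867 years.
Modified duration = D_Mac / (1 + y) = 3.97867 / 1.04225 = 3.81739 years.

3.82 years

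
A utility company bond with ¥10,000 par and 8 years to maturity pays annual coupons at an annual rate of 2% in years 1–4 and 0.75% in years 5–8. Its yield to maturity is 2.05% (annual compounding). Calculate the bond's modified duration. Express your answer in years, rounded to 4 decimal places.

Periodic yield y = 0.0205. First find Macaulay duration:
  t   CF        PV=CF/(1+0.0205)^t    t·PV
  1       200.00       195.9824       195.9824
  2       200.00       192.0454       384.0909
  3       200.00       188.1876       564.5628
  4       200.00       184.4072       737.6289
  5        75.00        67.7636       338.8178
  6        75.00        66.4023       398.4139
  7        75.00        65.0684       455.4789
  8    10,075.00     8,565.2685    68,522.1481
  Σ                  9,525.1254    71,597.1236
P = 9,525.1254; Macaulay duration = 71,597.1236 / 9,525.1254 = 7.51666 years.
Modified duration = D_Mac / (1 + y) = 7.51666 / 1.0205 = 7.36566 years.

7.3657 years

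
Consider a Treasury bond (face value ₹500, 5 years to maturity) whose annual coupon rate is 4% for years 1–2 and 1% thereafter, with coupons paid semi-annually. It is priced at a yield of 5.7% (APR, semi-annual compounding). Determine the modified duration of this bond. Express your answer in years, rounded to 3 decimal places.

4.506 years

Periodic yield y = 0.0285. First find Macaulay duration:
  t   CF        PV=CF/(1+0.0285)^t    t·PV
  1        10.00         9.7229         9.7229
  2        10.00         9.4535        18.9069
  3        10.00         9.1915        27.5745
  4        10.00         8.9368        35.7473
  5         2.50         2.1723        10.8615
  6         2.50         2.1121        12.6726
  7         2.50         2.0536        14.3750
  8         2.50         1.9967        15.9733
  9         2.50         1.9413        17.4720
  10      502.50       379.3963     3,793.9631
  Σ                    426.9770     3,957.2692
P = 426.9770; Macaulay duration = 3,957.2692 / 426.9770 = 9.26811 half-year periods = 4.63405 years.
Modified duration = D_Mac / (1 + y) = 4.63405 / 1.0285 = 4.50564 years.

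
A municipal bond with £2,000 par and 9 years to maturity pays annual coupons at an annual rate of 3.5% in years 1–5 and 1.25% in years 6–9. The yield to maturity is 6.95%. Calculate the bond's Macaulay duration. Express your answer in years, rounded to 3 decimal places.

Periodic yield y = 0.0695. Discount each cash flow and weight by its year:
  t   CF        PV=CF/(1+0.0695)^t    t·PV
  1        70.00        65.4511        65.4511
  2        70.00        61.1979       122.3958
  3        70.00        57.2210       171.6631
  4        70.00        53.5026       214.0104
  5        70.00        50.0258       250.1290
  6        25.00        16.7053       100.2320
  7        25.00        15.6198       109.3384
  8        25.00        14.6047       116.8379
  9     2,025.00     1,106.1090     9,954.9810
  Σ                  1,440.4373    11,105.0387
Price P = Σ PV = 1,440.4373.
Macaulay duration = Σ(t·PV) / P = 11,105.0387 / 1,440.4373 = 7.70949 years.

7.709 years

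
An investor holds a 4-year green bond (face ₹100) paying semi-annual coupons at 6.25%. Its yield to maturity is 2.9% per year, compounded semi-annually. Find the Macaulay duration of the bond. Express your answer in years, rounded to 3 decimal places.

Periodic yield y = 0.0145. Discount each cash flow and weight by its period:
  t   CF        PV=CF/(1+0.0145)^t    t·PV
  1        3.125         3.0803         3.0803
  2        3.125         3.0363         6.0726
  3        3.125         2.9929         8.9787
  4        3.125         2.9501        11.8005
  5        3.125         2.9080        14.5398
  6        3.125         2.8664        17.1984
  7        3.125         2.8254        19.7781
  8      103.125        91.9068       735.2542
  Σ                    112.5663       816.7028
Price P = Σ PV = 112.5663.
Macaulay duration = Σ(t·PV) / P = 816.7028 / 112.5663 = 7.25531 half-year periods.
In years: 7.25531 / 2 = 3.62765 years.

3.628 years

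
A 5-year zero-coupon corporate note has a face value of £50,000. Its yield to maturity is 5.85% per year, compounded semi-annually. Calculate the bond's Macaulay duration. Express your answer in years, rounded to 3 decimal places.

A zero-coupon bond has a single cash flow at maturity, so its Macaulay duration equals its maturity: 5 years.
(Equivalently: 10 semi-annual periods ÷ 2 = 5 years.)

5.000 years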